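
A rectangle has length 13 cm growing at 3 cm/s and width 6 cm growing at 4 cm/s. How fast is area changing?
70 cm²/s

A = lw
dA/dt = w·dl/dt + l·dw/dt = 6·3 + 13·4 = 70 cm²/s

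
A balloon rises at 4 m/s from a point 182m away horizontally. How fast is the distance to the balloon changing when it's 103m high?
412√43733/43733 ≈ 1.97 m/s

z² = 182² + y²
z = √(182² + 103²) = √43733
dz/dt = y/z · dy/dt = 103/√43733 · 4 = 412√43733/43733 ≈ 1.97 m/s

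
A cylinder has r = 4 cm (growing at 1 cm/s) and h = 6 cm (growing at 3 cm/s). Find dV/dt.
96π cm³/s

V = πr²h
dV/dt = 2πrh·dr/dt + πr²·dh/dt
= 2π(4)(6)(1) + π(4)²(3)
= 96π cm³/s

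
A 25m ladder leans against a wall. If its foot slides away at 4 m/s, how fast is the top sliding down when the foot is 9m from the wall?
9√34/34 ≈ 1.543 m/s

x² + y² = 25²
2x·dx/dt + 2y·dy/dt = 0
dy/dt = -x/y · dx/dt = -9/(4√34) · 4 = -9√34/34 m/s
The top is descending at 9√34/34 ≈ 1.543 m/s.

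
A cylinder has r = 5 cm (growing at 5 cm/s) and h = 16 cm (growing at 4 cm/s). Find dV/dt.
900π cm³/s

V = πr²h
dV/dt = 2πrh·dr/dt + πr²·dh/dt
= 2π(5)(16)(5) + π(5)²(4)
= 900π cm³/s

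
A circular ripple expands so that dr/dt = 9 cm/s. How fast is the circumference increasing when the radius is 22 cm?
18π cm/s

C = 2πr
dC/dt = 2π · dr/dt = 2π · 9 = 18π cm/s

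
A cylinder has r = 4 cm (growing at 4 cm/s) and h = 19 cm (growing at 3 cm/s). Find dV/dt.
656π cm³/s

V = πr²h
dV/dt = 2πrh·dr/dt + πr²·dh/dt
= 2π(4)(19)(4) + π(4)²(3)
= 656π cm³/s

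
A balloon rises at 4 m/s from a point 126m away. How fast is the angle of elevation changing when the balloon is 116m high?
0.017183 rad/s

tan(θ) = y/126
sec²(θ) · dθ/dt = (1/126) · dy/dt
dθ/dt = cos²(θ)/126 · 4 = 126/(126² + 116²) · 4
dθ/dt = 0.017183 rad/s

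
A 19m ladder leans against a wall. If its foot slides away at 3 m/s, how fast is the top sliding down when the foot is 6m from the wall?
18√13/65 ≈ 0.9985 m/s

x² + y² = 19²
2x·dx/dt + 2y·dy/dt = 0
dy/dt = -x/y · dx/dt = -6/(5√13) · 3 = -18√13/65 m/s
The top is descending at 18√13/65 ≈ 0.9985 m/s.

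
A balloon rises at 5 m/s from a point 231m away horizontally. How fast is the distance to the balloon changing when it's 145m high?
725√74386/74386 ≈ 2.658 m/s

z² = 231² + y²
z = √(231² + 145²) = √74386
dz/dt = y/z · dy/dt = 145/√74386 · 5 = 725√74386/74386 ≈ 2.658 m/s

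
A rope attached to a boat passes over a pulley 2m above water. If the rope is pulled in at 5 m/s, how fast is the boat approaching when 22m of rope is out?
11√30/12 ≈ 5.021 m/s

rope² = x² + 2²
x = √(22² - 2²) = 4√30
dx/dt = (rope/x) · d(rope)/dt = (22/(4√30)) · (-5) = -11√30/12 m/s
The boat approaches at 11√30/12 ≈ 5.021 m/s.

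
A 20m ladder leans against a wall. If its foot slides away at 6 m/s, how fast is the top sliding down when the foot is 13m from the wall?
26√231/77 ≈ 5.132 m/s

x² + y² = 20²
2x·dx/dt + 2y·dy/dt = 0
dy/dt = -x/y · dx/dt = -13/√231 · 6 = -26√231/77 m/s
The top is descending at 26√231/77 ≈ 5.132 m/s.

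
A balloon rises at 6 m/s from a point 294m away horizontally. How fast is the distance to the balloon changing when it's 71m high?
426√91477/91477 ≈ 1.408 m/s

z² = 294² + y²
z = √(294² + 71²) = √91477
dz/dt = y/z · dy/dt = 71/√91477 · 6 = 426√91477/91477 ≈ 1.408 m/s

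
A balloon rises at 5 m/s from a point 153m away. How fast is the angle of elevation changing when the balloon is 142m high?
0.017557 rad/s

tan(θ) = y/153
sec²(θ) · dθ/dt = (1/153) · dy/dt
dθ/dt = cos²(θ)/153 · 5 = 153/(153² + 142²) · 5
dθ/dt = 0.017557 rad/s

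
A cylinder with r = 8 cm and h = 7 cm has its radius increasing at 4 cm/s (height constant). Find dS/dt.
184π cm²/s

S = 2πrh + 2πr² (lateral + bases)
dS/dt = (2πh + 4πr)·dr/dt = (2π·7 + 4π·8)·4
= 184π cm²/s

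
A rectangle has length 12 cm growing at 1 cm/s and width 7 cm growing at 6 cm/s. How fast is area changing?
79 cm²/s

A = lw
dA/dt = w·dl/dt + l·dw/dt = 7·1 + 12·6 = 79 cm²/s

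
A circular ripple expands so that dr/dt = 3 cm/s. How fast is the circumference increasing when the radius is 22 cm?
6π cm/s

C = 2πr
dC/dt = 2π · dr/dt = 2π · 3 = 6π cm/s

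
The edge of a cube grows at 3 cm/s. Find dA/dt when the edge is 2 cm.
72 cm²/s

A = 6s²
dA/dt = 12s · ds/dt = 12·2·3 = 72 cm²/s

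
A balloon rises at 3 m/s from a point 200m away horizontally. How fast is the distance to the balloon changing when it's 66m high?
99√11089/11089 ≈ 0.9401 m/s

z² = 200² + y²
z = √(200² + 66²) = 2√11089
dz/dt = y/z · dy/dt = 66/(2√11089) · 3 = 99√11089/11089 ≈ 0.9401 m/s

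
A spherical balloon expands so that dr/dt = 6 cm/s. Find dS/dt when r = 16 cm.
768π cm²/s

S = 4πr²
dS/dt = dS/dr · dr/dt = 8πr · 6
At r = 16: dS/dt = 768π cm²/s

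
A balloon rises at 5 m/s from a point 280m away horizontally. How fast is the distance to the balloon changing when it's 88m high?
55√1346/1346 ≈ 1.499 m/s

z² = 280² + y²
z = √(280² + 88²) = 8√1346
dz/dt = y/z · dy/dt = 88/(8√1346) · 5 = 55√1346/1346 ≈ 1.499 m/s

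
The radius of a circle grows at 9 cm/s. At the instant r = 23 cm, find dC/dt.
18π cm/s

C = 2πr
dC/dt = 2π · dr/dt = 2π · 9 = 18π cm/s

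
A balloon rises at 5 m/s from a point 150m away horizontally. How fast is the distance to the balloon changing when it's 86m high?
215√7474/7474 ≈ 2.487 m/s

z² = 150² + y²
z = √(150² + 86²) = 2√7474
dz/dt = y/z · dy/dt = 86/(2√7474) · 5 = 215√7474/7474 ≈ 2.487 m/s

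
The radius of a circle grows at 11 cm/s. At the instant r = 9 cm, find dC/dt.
22π cm/s

C = 2πr
dC/dt = 2π · dr/dt = 2π · 11 = 22π cm/s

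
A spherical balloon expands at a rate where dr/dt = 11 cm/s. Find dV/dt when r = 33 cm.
47916π cm³/s

V = (4/3)πr³
dV/dt = dV/dr · dr/dt = 4πr² · 11
At r = 33: dV/dt = 47916π cm³/s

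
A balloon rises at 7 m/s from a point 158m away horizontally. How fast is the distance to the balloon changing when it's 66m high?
231√7330/7330 ≈ 2.698 m/s

z² = 158² + y²
z = √(158² + 66²) = 2√7330
dz/dt = y/z · dy/dt = 66/(2√7330) · 7 = 231√7330/7330 ≈ 2.698 m/s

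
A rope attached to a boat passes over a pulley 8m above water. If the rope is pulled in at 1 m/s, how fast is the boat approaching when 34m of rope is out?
17√273/273 ≈ 1.029 m/s

rope² = x² + 8²
x = √(34² - 8²) = 2√273
dx/dt = (rope/x) · d(rope)/dt = (34/(2√273)) · (-1) = -17√273/273 m/s
The boat approaches at 17√273/273 ≈ 1.029 m/s.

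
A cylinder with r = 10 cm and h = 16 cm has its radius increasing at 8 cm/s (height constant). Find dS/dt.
576π cm²/s

S = 2πrh + 2πr² (lateral + bases)
dS/dt = (2πh + 4πr)·dr/dt = (2π·16 + 4π·10)·8
= 576π cm²/s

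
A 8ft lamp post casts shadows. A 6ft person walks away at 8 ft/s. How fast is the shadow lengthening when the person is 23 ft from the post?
24 ft/s

By similar triangles: 8/(x+s) = 6/s
Solving: s = 6x/2
ds/dt = 6/2 · dx/dt = 3 · 8 = 24 ft/s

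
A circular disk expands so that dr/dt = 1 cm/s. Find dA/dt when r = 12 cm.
24π cm²/s

A = πr²
dA/dt = 2πr · dr/dt = 2π(12)(1) = 24π cm²/s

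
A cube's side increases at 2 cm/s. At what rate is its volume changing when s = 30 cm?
5400 cm³/s

V = s³
dV/dt = 3s² · ds/dt = 3·30²·2 = 5400 cm³/s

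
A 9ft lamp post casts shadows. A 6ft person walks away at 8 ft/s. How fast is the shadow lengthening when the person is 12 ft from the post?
16 ft/s

By similar triangles: 9/(x+s) = 6/s
Solving: s = 6x/3
ds/dt = 6/3 · dx/dt = 2 · 8 = 16 ft/s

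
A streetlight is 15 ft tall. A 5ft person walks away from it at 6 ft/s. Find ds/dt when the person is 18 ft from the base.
3 ft/s

By similar triangles: 15/(x+s) = 5/s
Solving: s = 5x/10
ds/dt = 5/10 · dx/dt = 1/2 · 6 = 3 ft/s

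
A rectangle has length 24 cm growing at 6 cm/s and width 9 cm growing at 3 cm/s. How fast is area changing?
126 cm²/s

A = lw
dA/dt = w·dl/dt + l·dw/dt = 9·6 + 24·3 = 126 cm²/s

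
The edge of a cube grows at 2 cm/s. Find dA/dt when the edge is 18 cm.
432 cm²/s

A = 6s²
dA/dt = 12s · ds/dt = 12·18·2 = 432 cm²/s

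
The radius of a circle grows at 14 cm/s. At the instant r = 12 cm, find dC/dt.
28π cm/s

C = 2πr
dC/dt = 2π · dr/dt = 2π · 14 = 28π cm/s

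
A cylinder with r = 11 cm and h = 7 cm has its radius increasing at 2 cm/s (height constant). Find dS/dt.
116π cm²/s

S = 2πrh + 2πr² (lateral + bases)
dS/dt = (2πh + 4πr)·dr/dt = (2π·7 + 4π·11)·2
= 116π cm²/s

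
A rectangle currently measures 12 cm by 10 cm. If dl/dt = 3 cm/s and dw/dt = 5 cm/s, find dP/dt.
16 cm/s

P = 2(l + w)
dP/dt = 2(dl/dt + dw/dt) = 2(3 + 5) = 16 cm/s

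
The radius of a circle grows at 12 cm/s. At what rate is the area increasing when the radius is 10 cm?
240π cm²/s

A = πr²
dA/dt = 2πr · dr/dt = 2π(10)(12) = 240π cm²/s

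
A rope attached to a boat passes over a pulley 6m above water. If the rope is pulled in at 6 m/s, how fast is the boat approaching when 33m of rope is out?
22√13/13 ≈ 6.102 m/s

rope² = x² + 6²
x = √(33² - 6²) = 9√13
dx/dt = (rope/x) · d(rope)/dt = (33/(9√13)) · (-6) = -22√13/13 m/s
The boat approaches at 22√13/13 ≈ 6.102 m/s.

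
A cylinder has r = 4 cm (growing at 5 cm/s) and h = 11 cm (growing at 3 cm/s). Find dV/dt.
488π cm³/s

V = πr²h
dV/dt = 2πrh·dr/dt + πr²·dh/dt
= 2π(4)(11)(5) + π(4)²(3)
= 488π cm³/s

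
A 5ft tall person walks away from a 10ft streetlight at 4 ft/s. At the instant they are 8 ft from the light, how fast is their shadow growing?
4 ft/s

By similar triangles: 10/(x+s) = 5/s
Solving: s = 5x/5
ds/dt = 5/5 · dx/dt = 1 · 4 = 4 ft/s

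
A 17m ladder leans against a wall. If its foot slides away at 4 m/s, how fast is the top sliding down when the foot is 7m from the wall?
7√15/15 ≈ 1.807 m/s

x² + y² = 17²
2x·dx/dt + 2y·dy/dt = 0
dy/dt = -x/y · dx/dt = -7/(4√15) · 4 = -7√15/15 m/s
The top is descending at 7√15/15 ≈ 1.807 m/s.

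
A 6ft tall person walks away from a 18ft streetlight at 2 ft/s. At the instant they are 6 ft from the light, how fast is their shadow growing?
1 ft/s

By similar triangles: 18/(x+s) = 6/s
Solving: s = 6x/12
ds/dt = 6/12 · dx/dt = 1/2 · 2 = 1 ft/s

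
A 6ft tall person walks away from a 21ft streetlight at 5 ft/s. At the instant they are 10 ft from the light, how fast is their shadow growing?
2 ft/s

By similar triangles: 21/(x+s) = 6/s
Solving: s = 6x/15
ds/dt = 6/15 · dx/dt = 2/5 · 5 = 2 ft/s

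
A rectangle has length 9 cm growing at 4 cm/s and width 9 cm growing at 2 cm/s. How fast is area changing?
54 cm²/s

A = lw
dA/dt = w·dl/dt + l·dw/dt = 9·4 + 9·2 = 54 cm²/s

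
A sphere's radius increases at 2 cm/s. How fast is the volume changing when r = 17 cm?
2312π cm³/s

V = (4/3)πr³
dV/dt = dV/dr · dr/dt = 4πr² · 2
At r = 17: dV/dt = 2312π cm³/s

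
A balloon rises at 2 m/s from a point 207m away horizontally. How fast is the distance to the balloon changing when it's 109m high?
109√54730/27365 ≈ 0.9318 m/s

z² = 207² + y²
z = √(207² + 109²) = √54730
dz/dt = y/z · dy/dt = 109/√54730 · 2 = 109√54730/27365 ≈ 0.9318 m/s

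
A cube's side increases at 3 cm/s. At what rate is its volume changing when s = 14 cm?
1764 cm³/s

V = s³
dV/dt = 3s² · ds/dt = 3·14²·3 = 1764 cm³/s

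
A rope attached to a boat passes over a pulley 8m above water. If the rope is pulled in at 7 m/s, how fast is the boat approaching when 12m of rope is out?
21√5/5 ≈ 9.391 m/s

rope² = x² + 8²
x = √(12² - 8²) = 4√5
dx/dt = (rope/x) · d(rope)/dt = (12/(4√5)) · (-7) = -21√5/5 m/s
The boat approaches at 21√5/5 ≈ 9.391 m/s.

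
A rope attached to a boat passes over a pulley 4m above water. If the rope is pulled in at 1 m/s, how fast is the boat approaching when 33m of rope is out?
33√1073/1073 ≈ 1.007 m/s

rope² = x² + 4²
x = √(33² - 4²) = √1073
dx/dt = (rope/x) · d(rope)/dt = (33/√1073) · (-1) = -33√1073/1073 m/s
The boat approaches at 33√1073/1073 ≈ 1.007 m/s.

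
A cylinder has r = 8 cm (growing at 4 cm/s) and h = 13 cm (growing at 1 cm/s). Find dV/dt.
896π cm³/s

V = πr²h
dV/dt = 2πrh·dr/dt + πr²·dh/dt
= 2π(8)(13)(4) + π(8)²(1)
= 896π cm³/s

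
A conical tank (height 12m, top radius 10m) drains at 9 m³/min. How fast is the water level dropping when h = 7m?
324/(1225π) ≈ 0.08419 m/min

r/h = 10/12, so r = (5/6)h
V = (1/3)πr²h = (1/3)π((5/6)h)²h = (25/108)πh³
dV/dh = (25/36)πh²
dh/dt = (dV/dt)/(dV/dh) = -9/((25/36)π·7²) = -324/(1225π) m/min
The level is dropping at 324/(1225π) ≈ 0.08419 m/min.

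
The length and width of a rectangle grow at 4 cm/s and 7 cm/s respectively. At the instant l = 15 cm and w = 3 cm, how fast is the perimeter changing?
22 cm/s

P = 2(l + w)
dP/dt = 2(dl/dt + dw/dt) = 2(4 + 7) = 22 cm/s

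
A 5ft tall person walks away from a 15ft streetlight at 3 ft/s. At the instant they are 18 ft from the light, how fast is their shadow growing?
3/2 ft/s

By similar triangles: 15/(x+s) = 5/s
Solving: s = 5x/10
ds/dt = 5/10 · dx/dt = 1/2 · 3 = 3/2 ft/s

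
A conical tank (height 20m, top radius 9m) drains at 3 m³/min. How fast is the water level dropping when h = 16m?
25/(432π) ≈ 0.01842 m/min

r/h = 9/20, so r = (9/20)h
V = (1/3)πr²h = (1/3)π((9/20)h)²h = (27/400)πh³
dV/dh = (81/400)πh²
dh/dt = (dV/dt)/(dV/dh) = -3/((81/400)π·16²) = -25/(432π) m/min
The level is dropping at 25/(432π) ≈ 0.01842 m/min.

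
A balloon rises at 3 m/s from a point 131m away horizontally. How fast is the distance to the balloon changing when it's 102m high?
306√27565/27565 ≈ 1.843 m/s

z² = 131² + y²
z = √(131² + 102²) = √27565
dz/dt = y/z · dy/dt = 102/√27565 · 3 = 306√27565/27565 ≈ 1.843 m/s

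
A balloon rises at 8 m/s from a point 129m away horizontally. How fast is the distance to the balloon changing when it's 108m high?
288√3145/3145 ≈ 5.135 m/s

z² = 129² + y²
z = √(129² + 108²) = 3√3145
dz/dt = y/z · dy/dt = 108/(3√3145) · 8 = 288√3145/3145 ≈ 5.135 m/s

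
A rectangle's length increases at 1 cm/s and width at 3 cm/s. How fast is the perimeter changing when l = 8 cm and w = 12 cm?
8 cm/s

P = 2(l + w)
dP/dt = 2(dl/dt + dw/dt) = 2(1 + 3) = 8 cm/s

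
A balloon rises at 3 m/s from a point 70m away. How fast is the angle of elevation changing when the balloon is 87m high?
0.016842 rad/s

tan(θ) = y/70
sec²(θ) · dθ/dt = (1/70) · dy/dt
dθ/dt = cos²(θ)/70 · 3 = 70/(70² + 87²) · 3
dθ/dt = 0.016842 rad/s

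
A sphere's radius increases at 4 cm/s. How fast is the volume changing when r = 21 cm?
7056π cm³/s

V = (4/3)πr³
dV/dt = dV/dr · dr/dt = 4πr² · 4
At r = 21: dV/dt = 7056π cm³/s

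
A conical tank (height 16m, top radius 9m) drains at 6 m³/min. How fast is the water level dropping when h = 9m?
512/(2187π) ≈ 0.07452 m/min

r/h = 9/16, so r = (9/16)h
V = (1/3)πr²h = (1/3)π((9/16)h)²h = (27/256)πh³
dV/dh = (81/256)πh²
dh/dt = (dV/dt)/(dV/dh) = -6/((81/256)π·9²) = -512/(2187π) m/min
The level is dropping at 512/(2187π) ≈ 0.07452 m/min.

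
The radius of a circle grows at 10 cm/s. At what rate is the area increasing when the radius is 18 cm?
360π cm²/s

A = πr²
dA/dt = 2πr · dr/dt = 2π(18)(10) = 360π cm²/s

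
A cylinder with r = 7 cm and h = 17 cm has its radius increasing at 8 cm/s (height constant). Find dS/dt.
496π cm²/s

S = 2πrh + 2πr² (lateral + bases)
dS/dt = (2πh + 4πr)·dr/dt = (2π·17 + 4π·7)·8
= 496π cm²/s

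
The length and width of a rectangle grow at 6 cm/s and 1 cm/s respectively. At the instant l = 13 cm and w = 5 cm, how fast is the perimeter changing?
14 cm/s

P = 2(l + w)
dP/dt = 2(dl/dt + dw/dt) = 2(6 + 1) = 14 cm/s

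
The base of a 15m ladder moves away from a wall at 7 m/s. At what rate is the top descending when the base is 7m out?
49√11/44 ≈ 3.694 m/s

x² + y² = 15²
2x·dx/dt + 2y·dy/dt = 0
dy/dt = -x/y · dx/dt = -7/(4√11) · 7 = -49√11/44 m/s
The top is descending at 49√11/44 ≈ 3.694 m/s.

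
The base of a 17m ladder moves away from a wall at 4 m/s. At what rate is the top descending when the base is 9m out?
9√13/13 ≈ 2.496 m/s

x² + y² = 17²
2x·dx/dt + 2y·dy/dt = 0
dy/dt = -x/y · dx/dt = -9/(4√13) · 4 = -9√13/13 m/s
The top is descending at 9√13/13 ≈ 2.496 m/s.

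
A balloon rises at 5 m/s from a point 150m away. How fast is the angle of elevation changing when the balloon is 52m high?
0.029757 rad/s

tan(θ) = y/150
sec²(θ) · dθ/dt = (1/150) · dy/dt
dθ/dt = cos²(θ)/150 · 5 = 150/(150² + 52²) · 5
dθ/dt = 0.029757 rad/s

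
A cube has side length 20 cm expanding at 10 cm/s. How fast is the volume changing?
12000 cm³/s

V = s³
dV/dt = 3s² · ds/dt = 3·20²·10 = 12000 cm³/s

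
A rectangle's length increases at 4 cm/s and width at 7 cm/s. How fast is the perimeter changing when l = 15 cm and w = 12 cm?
22 cm/s

P = 2(l + w)
dP/dt = 2(dl/dt + dw/dt) = 2(4 + 7) = 22 cm/s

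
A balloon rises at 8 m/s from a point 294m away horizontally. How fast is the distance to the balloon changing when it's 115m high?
920√99661/99661 ≈ 2.914 m/s

z² = 294² + y²
z = √(294² + 115²) = √99661
dz/dt = y/z · dy/dt = 115/√99661 · 8 = 920√99661/99661 ≈ 2.914 m/s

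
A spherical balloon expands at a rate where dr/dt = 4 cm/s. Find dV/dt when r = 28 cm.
12544π cm³/s

V = (4/3)πr³
dV/dt = dV/dr · dr/dt = 4πr² · 4
At r = 28: dV/dt = 12544π cm³/s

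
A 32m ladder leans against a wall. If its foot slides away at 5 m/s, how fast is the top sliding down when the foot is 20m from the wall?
25√39/39 ≈ 4.003 m/s

x² + y² = 32²
2x·dx/dt + 2y·dy/dt = 0
dy/dt = -x/y · dx/dt = -20/(4√39) · 5 = -25√39/39 m/s
The top is descending at 25√39/39 ≈ 4.003 m/s.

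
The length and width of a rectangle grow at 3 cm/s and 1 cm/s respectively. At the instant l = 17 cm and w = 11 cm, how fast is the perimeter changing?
8 cm/s

P = 2(l + w)
dP/dt = 2(dl/dt + dw/dt) = 2(3 + 1) = 8 cm/s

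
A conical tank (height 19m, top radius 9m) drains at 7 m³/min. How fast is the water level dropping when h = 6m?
2527/(2916π) ≈ 0.2758 m/min

r/h = 9/19, so r = (9/19)h
V = (1/3)πr²h = (1/3)π((9/19)h)²h = (27/361)πh³
dV/dh = (81/361)πh²
dh/dt = (dV/dt)/(dV/dh) = -7/((81/361)π·6²) = -2527/(2916π) m/min
The level is dropping at 2527/(2916π) ≈ 0.2758 m/min.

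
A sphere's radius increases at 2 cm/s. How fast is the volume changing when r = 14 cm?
1568π cm³/s

V = (4/3)πr³
dV/dt = dV/dr · dr/dt = 4πr² · 2
At r = 14: dV/dt = 1568π cm³/s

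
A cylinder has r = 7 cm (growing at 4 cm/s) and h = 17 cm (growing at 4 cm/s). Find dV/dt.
1148π cm³/s

V = πr²h
dV/dt = 2πrh·dr/dt + πr²·dh/dt
= 2π(7)(17)(4) + π(7)²(4)
= 1148π cm³/s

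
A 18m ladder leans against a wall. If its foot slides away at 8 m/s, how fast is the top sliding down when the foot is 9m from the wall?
8√3/3 ≈ 4.619 m/s

x² + y² = 18²
2x·dx/dt + 2y·dy/dt = 0
dy/dt = -x/y · dx/dt = -9/(9√3) · 8 = -8√3/3 m/s
The top is descending at 8√3/3 ≈ 4.619 m/s.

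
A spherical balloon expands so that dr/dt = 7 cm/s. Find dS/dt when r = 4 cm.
224π cm²/s

S = 4πr²
dS/dt = dS/dr · dr/dt = 8πr · 7
At r = 4: dS/dt = 224π cm²/s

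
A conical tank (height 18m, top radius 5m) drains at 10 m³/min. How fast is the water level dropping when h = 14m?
162/(245π) ≈ 0.2105 m/min

r/h = 5/18, so r = (5/18)h
V = (1/3)πr²h = (1/3)π((5/18)h)²h = (25/972)πh³
dV/dh = (25/324)πh²
dh/dt = (dV/dt)/(dV/dh) = -10/((25/324)π·14²) = -162/(245π) m/min
The level is dropping at 162/(245π) ≈ 0.2105 m/min.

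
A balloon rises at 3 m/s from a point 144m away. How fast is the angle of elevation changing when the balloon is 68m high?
0.017035 rad/s

tan(θ) = y/144
sec²(θ) · dθ/dt = (1/144) · dy/dt
dθ/dt = cos²(θ)/144 · 3 = 144/(144² + 68²) · 3
dθ/dt = 0.017035 rad/s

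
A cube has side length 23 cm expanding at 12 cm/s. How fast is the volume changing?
19044 cm³/s

V = s³
dV/dt = 3s² · ds/dt = 3·23²·12 = 19044 cm³/s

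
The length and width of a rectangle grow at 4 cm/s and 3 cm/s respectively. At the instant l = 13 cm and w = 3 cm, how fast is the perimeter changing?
14 cm/s

P = 2(l + w)
dP/dt = 2(dl/dt + dw/dt) = 2(4 + 3) = 14 cm/s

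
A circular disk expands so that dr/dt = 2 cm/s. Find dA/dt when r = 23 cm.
92π cm²/s

A = πr²
dA/dt = 2πr · dr/dt = 2π(23)(2) = 92π cm²/s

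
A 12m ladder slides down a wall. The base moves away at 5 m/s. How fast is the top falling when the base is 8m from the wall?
2√5 ≈ 4.472 m/s

x² + y² = 12²
2x·dx/dt + 2y·dy/dt = 0
dy/dt = -x/y · dx/dt = -8/(4√5) · 5 = -2√5 m/s
The top is descending at 2√5 ≈ 4.472 m/s.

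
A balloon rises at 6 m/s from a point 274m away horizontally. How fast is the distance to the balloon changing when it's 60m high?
180√19669/19669 ≈ 1.283 m/s

z² = 274² + y²
z = √(274² + 60²) = 2√19669
dz/dt = y/z · dy/dt = 60/(2√19669) · 6 = 180√19669/19669 ≈ 1.283 m/s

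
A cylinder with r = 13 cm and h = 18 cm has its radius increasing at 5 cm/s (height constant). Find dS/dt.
440π cm²/s

S = 2πrh + 2πr² (lateral + bases)
dS/dt = (2πh + 4πr)·dr/dt = (2π·18 + 4π·13)·5
= 440π cm²/s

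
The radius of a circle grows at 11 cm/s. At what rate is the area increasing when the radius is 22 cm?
484π cm²/s

A = πr²
dA/dt = 2πr · dr/dt = 2π(22)(11) = 484π cm²/s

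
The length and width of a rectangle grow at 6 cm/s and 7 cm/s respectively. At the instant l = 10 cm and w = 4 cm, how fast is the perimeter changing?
26 cm/s

P = 2(l + w)
dP/dt = 2(dl/dt + dw/dt) = 2(6 + 7) = 26 cm/s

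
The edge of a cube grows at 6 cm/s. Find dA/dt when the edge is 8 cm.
576 cm²/s

A = 6s²
dA/dt = 12s · ds/dt = 12·8·6 = 576 cm²/s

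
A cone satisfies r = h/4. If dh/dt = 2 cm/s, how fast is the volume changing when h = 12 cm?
18π cm³/s

V = (1/3)π(h/4)²h = πh³/48
dV/dt = πh²/16 · 2
At h = 12: dV/dt = 18π cm³/s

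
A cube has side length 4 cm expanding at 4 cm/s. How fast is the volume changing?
192 cm³/s

V = s³
dV/dt = 3s² · ds/dt = 3·4²·4 = 192 cm³/s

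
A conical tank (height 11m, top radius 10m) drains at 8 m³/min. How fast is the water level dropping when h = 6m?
121/(450π) ≈ 0.08559 m/min

r/h = 10/11, so r = (10/11)h
V = (1/3)πr²h = (1/3)π((10/11)h)²h = (100/363)πh³
dV/dh = (100/121)πh²
dh/dt = (dV/dt)/(dV/dh) = -8/((100/121)π·6²) = -121/(450π) m/min
The level is dropping at 121/(450π) ≈ 0.08559 m/min.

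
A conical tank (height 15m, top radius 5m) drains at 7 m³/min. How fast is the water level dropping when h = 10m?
63/(100π) ≈ 0.2005 m/min

r/h = 5/15, so r = (1/3)h
V = (1/3)πr²h = (1/3)π((1/3)h)²h = (1/27)πh³
dV/dh = (1/9)πh²
dh/dt = (dV/dt)/(dV/dh) = -7/((1/9)π·10²) = -63/(100π) m/min
The level is dropping at 63/(100π) ≈ 0.2005 m/min.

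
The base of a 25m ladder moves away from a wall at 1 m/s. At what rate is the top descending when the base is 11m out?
11√14/84 ≈ 0.49 m/s

x² + y² = 25²
2x·dx/dt + 2y·dy/dt = 0
dy/dt = -x/y · dx/dt = -11/(6√14) · 1 = -11√14/84 m/s
The top is descending at 11√14/84 ≈ 0.49 m/s.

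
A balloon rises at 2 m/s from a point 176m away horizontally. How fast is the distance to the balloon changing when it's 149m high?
298√53177/53177 ≈ 1.292 m/s

z² = 176² + y²
z = √(176² + 149²) = √53177
dz/dt = y/z · dy/dt = 149/√53177 · 2 = 298√53177/53177 ≈ 1.292 m/s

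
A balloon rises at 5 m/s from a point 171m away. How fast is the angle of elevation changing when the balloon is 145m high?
0.01701 rad/s

tan(θ) = y/171
sec²(θ) · dθ/dt = (1/171) · dy/dt
dθ/dt = cos²(θ)/171 · 5 = 171/(171² + 145²) · 5
dθ/dt = 0.01701 rad/s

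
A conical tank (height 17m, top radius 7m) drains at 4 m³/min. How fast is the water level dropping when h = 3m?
1156/(441π) ≈ 0.8344 m/min

r/h = 7/17, so r = (7/17)h
V = (1/3)πr²h = (1/3)π((7/17)h)²h = (49/867)πh³
dV/dh = (49/289)πh²
dh/dt = (dV/dt)/(dV/dh) = -4/((49/289)π·3²) = -1156/(441π) m/min
The level is dropping at 1156/(441π) ≈ 0.8344 m/min.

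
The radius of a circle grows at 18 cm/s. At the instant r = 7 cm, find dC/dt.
36π cm/s

C = 2πr
dC/dt = 2π · dr/dt = 2π · 18 = 36π cm/s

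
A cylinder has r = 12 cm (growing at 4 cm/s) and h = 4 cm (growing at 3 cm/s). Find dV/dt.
816π cm³/s

V = πr²h
dV/dt = 2πrh·dr/dt + πr²·dh/dt
= 2π(12)(4)(4) + π(12)²(3)
= 816π cm³/s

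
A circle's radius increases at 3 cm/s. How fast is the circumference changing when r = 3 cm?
6π cm/s

C = 2πr
dC/dt = 2π · dr/dt = 2π · 3 = 6π cm/s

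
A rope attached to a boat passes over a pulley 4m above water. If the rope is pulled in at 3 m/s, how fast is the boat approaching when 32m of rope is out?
8√7/7 ≈ 3.024 m/s

rope² = x² + 4²
x = √(32² - 4²) = 12√7
dx/dt = (rope/x) · d(rope)/dt = (32/(12√7)) · (-3) = -8√7/7 m/s
The boat approaches at 8√7/7 ≈ 3.024 m/s.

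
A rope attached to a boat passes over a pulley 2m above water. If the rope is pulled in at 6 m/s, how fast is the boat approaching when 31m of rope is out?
62√957/319 ≈ 6.013 m/s

rope² = x² + 2²
x = √(31² - 2²) = √957
dx/dt = (rope/x) · d(rope)/dt = (31/√957) · (-6) = -62√957/319 m/s
The boat approaches at 62√957/319 ≈ 6.013 m/s.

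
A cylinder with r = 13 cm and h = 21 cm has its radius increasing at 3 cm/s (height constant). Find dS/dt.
282π cm²/s

S = 2πrh + 2πr² (lateral + bases)
dS/dt = (2πh + 4πr)·dr/dt = (2π·21 + 4π·13)·3
= 282π cm²/s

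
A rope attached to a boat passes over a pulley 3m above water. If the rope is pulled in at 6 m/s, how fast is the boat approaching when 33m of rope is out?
11√30/10 ≈ 6.025 m/s

rope² = x² + 3²
x = √(33² - 3²) = 6√30
dx/dt = (rope/x) · d(rope)/dt = (33/(6√30)) · (-6) = -11√30/10 m/s
The boat approaches at 11√30/10 ≈ 6.025 m/s.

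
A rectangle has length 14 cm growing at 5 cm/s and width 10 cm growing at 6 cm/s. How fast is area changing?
134 cm²/s

A = lw
dA/dt = w·dl/dt + l·dw/dt = 10·5 + 14·6 = 134 cm²/s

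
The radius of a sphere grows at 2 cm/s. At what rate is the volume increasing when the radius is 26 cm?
5408π cm³/s

V = (4/3)πr³
dV/dt = dV/dr · dr/dt = 4πr² · 2
At r = 26: dV/dt = 5408π cm³/s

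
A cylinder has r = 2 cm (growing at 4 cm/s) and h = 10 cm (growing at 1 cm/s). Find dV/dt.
164π cm³/s

V = πr²h
dV/dt = 2πrh·dr/dt + πr²·dh/dt
= 2π(2)(10)(4) + π(2)²(1)
= 164π cm³/s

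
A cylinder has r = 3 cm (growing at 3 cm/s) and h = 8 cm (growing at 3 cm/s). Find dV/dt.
171π cm³/s

V = πr²h
dV/dt = 2πrh·dr/dt + πr²·dh/dt
= 2π(3)(8)(3) + π(3)²(3)
= 171π cm³/s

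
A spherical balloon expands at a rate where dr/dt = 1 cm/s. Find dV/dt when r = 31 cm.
3844π cm³/s

V = (4/3)πr³
dV/dt = dV/dr · dr/dt = 4πr² · 1
At r = 31: dV/dt = 3844π cm³/s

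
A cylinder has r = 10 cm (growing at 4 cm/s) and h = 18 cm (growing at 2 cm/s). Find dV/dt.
1640π cm³/s

V = πr²h
dV/dt = 2πrh·dr/dt + πr²·dh/dt
= 2π(10)(18)(4) + π(10)²(2)
= 1640π cm³/s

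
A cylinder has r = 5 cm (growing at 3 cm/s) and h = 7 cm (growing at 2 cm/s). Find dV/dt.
260π cm³/s

V = πr²h
dV/dt = 2πrh·dr/dt + πr²·dh/dt
= 2π(5)(7)(3) + π(5)²(2)
= 260π cm³/s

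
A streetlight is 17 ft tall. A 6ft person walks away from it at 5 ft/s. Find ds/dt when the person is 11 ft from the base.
30/11 ft/s

By similar triangles: 17/(x+s) = 6/s
Solving: s = 6x/11
ds/dt = 6/11 · dx/dt = 6/11 · 5 = 30/11 ft/s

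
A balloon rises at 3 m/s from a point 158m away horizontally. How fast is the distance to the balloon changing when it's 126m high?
189√10210/10210 ≈ 1.87 m/s

z² = 158² + y²
z = √(158² + 126²) = 2√10210
dz/dt = y/z · dy/dt = 126/(2√10210) · 3 = 189√10210/10210 ≈ 1.87 m/s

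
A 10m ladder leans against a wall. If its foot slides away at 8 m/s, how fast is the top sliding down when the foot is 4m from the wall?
16√21/21 ≈ 3.491 m/s

x² + y² = 10²
2x·dx/dt + 2y·dy/dt = 0
dy/dt = -x/y · dx/dt = -4/(2√21) · 8 = -16√21/21 m/s
The top is descending at 16√21/21 ≈ 3.491 m/s.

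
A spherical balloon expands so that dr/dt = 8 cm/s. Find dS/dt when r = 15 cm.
960π cm²/s

S = 4πr²
dS/dt = dS/dr · dr/dt = 8πr · 8
At r = 15: dS/dt = 960π cm²/s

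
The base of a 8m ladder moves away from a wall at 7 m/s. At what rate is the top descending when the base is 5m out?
35√39/39 ≈ 5.604 m/s

x² + y² = 8²
2x·dx/dt + 2y·dy/dt = 0
dy/dt = -x/y · dx/dt = -5/√39 · 7 = -35√39/39 m/s
The top is descending at 35√39/39 ≈ 5.604 m/s.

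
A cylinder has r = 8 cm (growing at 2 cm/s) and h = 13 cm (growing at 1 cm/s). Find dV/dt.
480π cm³/s

V = πr²h
dV/dt = 2πrh·dr/dt + πr²·dh/dt
= 2π(8)(13)(2) + π(8)²(1)
= 480π cm³/s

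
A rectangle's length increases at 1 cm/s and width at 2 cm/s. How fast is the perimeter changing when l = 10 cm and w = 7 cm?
6 cm/s

P = 2(l + w)
dP/dt = 2(dl/dt + dw/dt) = 2(1 + 2) = 6 cm/s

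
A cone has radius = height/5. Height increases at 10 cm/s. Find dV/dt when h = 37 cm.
2738π/5 cm³/s

V = (1/3)π(h/5)²h = πh³/75
dV/dt = πh²/25 · 10
At h = 37: dV/dt = 2738π/5 cm³/s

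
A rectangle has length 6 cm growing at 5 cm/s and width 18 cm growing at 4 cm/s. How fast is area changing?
114 cm²/s

A = lw
dA/dt = w·dl/dt + l·dw/dt = 18·5 + 6·4 = 114 cm²/s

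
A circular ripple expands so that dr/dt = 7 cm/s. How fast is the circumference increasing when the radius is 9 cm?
14π cm/s

C = 2πr
dC/dt = 2π · dr/dt = 2π · 7 = 14π cm/s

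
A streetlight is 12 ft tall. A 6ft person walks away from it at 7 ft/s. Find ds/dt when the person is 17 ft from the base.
7 ft/s

By similar triangles: 12/(x+s) = 6/s
Solving: s = 6x/6
ds/dt = 6/6 · dx/dt = 1 · 7 = 7 ft/s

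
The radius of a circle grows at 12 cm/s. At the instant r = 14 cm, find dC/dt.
24π cm/s

C = 2πr
dC/dt = 2π · dr/dt = 2π · 12 = 24π cm/s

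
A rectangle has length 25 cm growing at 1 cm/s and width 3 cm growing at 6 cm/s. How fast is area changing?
153 cm²/s

A = lw
dA/dt = w·dl/dt + l·dw/dt = 3·1 + 25·6 = 153 cm²/s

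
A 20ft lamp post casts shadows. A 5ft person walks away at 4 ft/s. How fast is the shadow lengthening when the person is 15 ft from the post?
4/3 ft/s

By similar triangles: 20/(x+s) = 5/s
Solving: s = 5x/15
ds/dt = 5/15 · dx/dt = 1/3 · 4 = 4/3 ft/s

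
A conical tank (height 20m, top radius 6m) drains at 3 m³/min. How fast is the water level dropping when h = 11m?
100/(363π) ≈ 0.08769 m/min

r/h = 6/20, so r = (3/10)h
V = (1/3)πr²h = (1/3)π((3/10)h)²h = (3/100)πh³
dV/dh = (9/100)πh²
dh/dt = (dV/dt)/(dV/dh) = -3/((9/100)π·11²) = -100/(363π) m/min
The level is dropping at 100/(363π) ≈ 0.08769 m/min.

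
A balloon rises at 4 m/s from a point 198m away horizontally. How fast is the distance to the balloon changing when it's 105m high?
140√5581/5581 ≈ 1.874 m/s

z² = 198² + y²
z = √(198² + 105²) = 3√5581
dz/dt = y/z · dy/dt = 105/(3√5581) · 4 = 140√5581/5581 ≈ 1.874 m/s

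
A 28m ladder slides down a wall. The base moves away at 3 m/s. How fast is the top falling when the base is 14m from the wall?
√3 ≈ 1.732 m/s

x² + y² = 28²
2x·dx/dt + 2y·dy/dt = 0
dy/dt = -x/y · dx/dt = -14/(14√3) · 3 = -√3 m/s
The top is descending at √3 ≈ 1.732 m/s.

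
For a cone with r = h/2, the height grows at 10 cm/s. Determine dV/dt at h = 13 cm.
845π/2 cm³/s

V = (1/3)π(h/2)²h = πh³/12
dV/dt = πh²/4 · 10
At h = 13: dV/dt = 845π/2 cm³/s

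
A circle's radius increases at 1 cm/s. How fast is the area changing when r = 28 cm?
56π cm²/s

A = πr²
dA/dt = 2πr · dr/dt = 2π(28)(1) = 56π cm²/s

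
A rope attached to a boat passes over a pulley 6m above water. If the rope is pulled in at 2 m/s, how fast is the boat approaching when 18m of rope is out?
3√2/2 ≈ 2.121 m/s

rope² = x² + 6²
x = √(18² - 6²) = 12√2
dx/dt = (rope/x) · d(rope)/dt = (18/(12√2)) · (-2) = -3√2/2 m/s
The boat approaches at 3√2/2 ≈ 2.121 m/s.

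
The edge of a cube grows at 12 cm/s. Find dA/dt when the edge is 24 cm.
3456 cm²/s

A = 6s²
dA/dt = 12s · ds/dt = 12·24·12 = 3456 cm²/s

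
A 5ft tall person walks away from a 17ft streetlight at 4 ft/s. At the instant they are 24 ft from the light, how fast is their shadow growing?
5/3 ft/s

By similar triangles: 17/(x+s) = 5/s
Solving: s = 5x/12
ds/dt = 5/12 · dx/dt = 5/12 · 4 = 5/3 ft/s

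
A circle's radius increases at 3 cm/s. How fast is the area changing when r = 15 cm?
90π cm²/s

A = πr²
dA/dt = 2πr · dr/dt = 2π(15)(3) = 90π cm²/s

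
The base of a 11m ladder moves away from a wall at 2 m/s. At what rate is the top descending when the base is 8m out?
16√57/57 ≈ 2.119 m/s

x² + y² = 11²
2x·dx/dt + 2y·dy/dt = 0
dy/dt = -x/y · dx/dt = -8/√57 · 2 = -16√57/57 m/s
The top is descending at 16√57/57 ≈ 2.119 m/s.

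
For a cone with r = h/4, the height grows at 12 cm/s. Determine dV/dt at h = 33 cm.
3267π/4 cm³/s

V = (1/3)π(h/4)²h = πh³/48
dV/dt = πh²/16 · 12
At h = 33: dV/dt = 3267π/4 cm³/s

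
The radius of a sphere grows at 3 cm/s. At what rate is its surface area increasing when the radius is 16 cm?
384π cm²/s

S = 4πr²
dS/dt = dS/dr · dr/dt = 8πr · 3
At r = 16: dS/dt = 384π cm²/s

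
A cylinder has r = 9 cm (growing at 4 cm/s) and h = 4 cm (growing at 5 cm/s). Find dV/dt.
693π cm³/s

V = πr²h
dV/dt = 2πrh·dr/dt + πr²·dh/dt
= 2π(9)(4)(4) + π(9)²(5)
= 693π cm³/s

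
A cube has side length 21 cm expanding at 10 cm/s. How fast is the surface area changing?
2520 cm²/s

A = 6s²
dA/dt = 12s · ds/dt = 12·21·10 = 2520 cm²/s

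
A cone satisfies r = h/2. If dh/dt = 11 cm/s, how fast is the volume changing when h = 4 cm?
44π cm³/s

V = (1/3)π(h/2)²h = πh³/12
dV/dt = πh²/4 · 11
At h = 4: dV/dt = 44π cm³/s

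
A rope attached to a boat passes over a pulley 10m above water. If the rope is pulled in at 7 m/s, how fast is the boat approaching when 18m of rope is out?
9√14/4 ≈ 8.419 m/s

rope² = x² + 10²
x = √(18² - 10²) = 4√14
dx/dt = (rope/x) · d(rope)/dt = (18/(4√14)) · (-7) = -9√14/4 m/s
The boat approaches at 9√14/4 ≈ 8.419 m/s.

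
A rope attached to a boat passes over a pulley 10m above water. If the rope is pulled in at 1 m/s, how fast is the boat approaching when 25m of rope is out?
5√21/21 ≈ 1.091 m/s

rope² = x² + 10²
x = √(25² - 10²) = 5√21
dx/dt = (rope/x) · d(rope)/dt = (25/(5√21)) · (-1) = -5√21/21 m/s
The boat approaches at 5√21/21 ≈ 1.091 m/s.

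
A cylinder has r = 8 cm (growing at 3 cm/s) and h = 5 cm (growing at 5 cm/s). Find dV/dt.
560π cm³/s

V = πr²h
dV/dt = 2πrh·dr/dt + πr²·dh/dt
= 2π(8)(5)(3) + π(8)²(5)
= 560π cm³/s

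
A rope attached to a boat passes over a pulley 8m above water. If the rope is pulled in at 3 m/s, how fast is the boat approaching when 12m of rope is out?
9√5/5 ≈ 4.025 m/s

rope² = x² + 8²
x = √(12² - 8²) = 4√5
dx/dt = (rope/x) · d(rope)/dt = (12/(4√5)) · (-3) = -9√5/5 m/s
The boat approaches at 9√5/5 ≈ 4.025 m/s.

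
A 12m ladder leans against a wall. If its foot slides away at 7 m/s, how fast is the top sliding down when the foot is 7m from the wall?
49√95/95 ≈ 5.027 m/s

x² + y² = 12²
2x·dx/dt + 2y·dy/dt = 0
dy/dt = -x/y · dx/dt = -7/√95 · 7 = -49√95/95 m/s
The top is descending at 49√95/95 ≈ 5.027 m/s.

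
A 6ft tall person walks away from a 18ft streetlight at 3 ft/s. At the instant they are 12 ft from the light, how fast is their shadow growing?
3/2 ft/s

By similar triangles: 18/(x+s) = 6/s
Solving: s = 6x/12
ds/dt = 6/12 · dx/dt = 1/2 · 3 = 3/2 ft/s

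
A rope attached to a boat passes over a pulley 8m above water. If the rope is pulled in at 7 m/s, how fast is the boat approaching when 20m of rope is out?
5√21/3 ≈ 7.638 m/s

rope² = x² + 8²
x = √(20² - 8²) = 4√21
dx/dt = (rope/x) · d(rope)/dt = (20/(4√21)) · (-7) = -5√21/3 m/s
The boat approaches at 5√21/3 ≈ 7.638 m/s.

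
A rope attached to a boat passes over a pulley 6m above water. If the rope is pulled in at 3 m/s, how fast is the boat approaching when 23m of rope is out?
69√493/493 ≈ 3.108 m/s

rope² = x² + 6²
x = √(23² - 6²) = √493
dx/dt = (rope/x) · d(rope)/dt = (23/√493) · (-3) = -69√493/493 m/s
The boat approaches at 69√493/493 ≈ 3.108 m/s.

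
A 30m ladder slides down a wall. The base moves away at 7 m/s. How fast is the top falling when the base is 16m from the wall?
8√161/23 ≈ 4.413 m/s

x² + y² = 30²
2x·dx/dt + 2y·dy/dt = 0
dy/dt = -x/y · dx/dt = -16/(2√161) · 7 = -8√161/23 m/s
The top is descending at 8√161/23 ≈ 4.413 m/s.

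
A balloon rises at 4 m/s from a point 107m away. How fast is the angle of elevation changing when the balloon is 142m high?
0.013539 rad/s

tan(θ) = y/107
sec²(θ) · dθ/dt = (1/107) · dy/dt
dθ/dt = cos²(θ)/107 · 4 = 107/(107² + 142²) · 4
dθ/dt = 0.013539 rad/s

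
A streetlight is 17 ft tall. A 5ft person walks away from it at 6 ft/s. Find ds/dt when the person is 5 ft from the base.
5/2 ft/s

By similar triangles: 17/(x+s) = 5/s
Solving: s = 5x/12
ds/dt = 5/12 · dx/dt = 5/12 · 6 = 5/2 ft/s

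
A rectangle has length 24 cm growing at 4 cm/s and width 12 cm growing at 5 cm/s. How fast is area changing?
168 cm²/s

A = lw
dA/dt = w·dl/dt + l·dw/dt = 12·4 + 24·5 = 168 cm²/s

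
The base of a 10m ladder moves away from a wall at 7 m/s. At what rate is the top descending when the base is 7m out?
49√51/51 ≈ 6.861 m/s

x² + y² = 10²
2x·dx/dt + 2y·dy/dt = 0
dy/dt = -x/y · dx/dt = -7/√51 · 7 = -49√51/51 m/s
The top is descending at 49√51/51 ≈ 6.861 m/s.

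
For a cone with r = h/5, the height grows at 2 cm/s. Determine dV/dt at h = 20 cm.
32π cm³/s

V = (1/3)π(h/5)²h = πh³/75
dV/dt = πh²/25 · 2
At h = 20: dV/dt = 32π cm³/s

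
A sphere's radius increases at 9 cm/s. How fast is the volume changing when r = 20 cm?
14400π cm³/s

V = (4/3)πr³
dV/dt = dV/dr · dr/dt = 4πr² · 9
At r = 20: dV/dt = 14400π cm³/s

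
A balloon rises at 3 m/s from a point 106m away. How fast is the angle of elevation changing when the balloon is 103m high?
0.014557 rad/s

tan(θ) = y/106
sec²(θ) · dθ/dt = (1/106) · dy/dt
dθ/dt = cos²(θ)/106 · 3 = 106/(106² + 103²) · 3
dθ/dt = 0.014557 rad/s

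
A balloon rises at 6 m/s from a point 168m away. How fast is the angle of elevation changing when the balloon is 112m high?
0.024725 rad/s

tan(θ) = y/168
sec²(θ) · dθ/dt = (1/168) · dy/dt
dθ/dt = cos²(θ)/168 · 6 = 168/(168² + 112²) · 6
dθ/dt = 0.024725 rad/s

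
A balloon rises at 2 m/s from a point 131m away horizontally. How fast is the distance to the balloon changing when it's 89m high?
89√25082/12541 ≈ 1.124 m/s

z² = 131² + y²
z = √(131² + 89²) = √25082
dz/dt = y/z · dy/dt = 89/√25082 · 2 = 89√25082/12541 ≈ 1.124 m/s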